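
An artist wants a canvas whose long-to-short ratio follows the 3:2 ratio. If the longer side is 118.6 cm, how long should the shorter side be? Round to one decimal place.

3:2 = 1.50000.
Shorter side = 118.6 ÷ 1.50000 ≈ 79.067 → 79.1 cm.

79.1 cm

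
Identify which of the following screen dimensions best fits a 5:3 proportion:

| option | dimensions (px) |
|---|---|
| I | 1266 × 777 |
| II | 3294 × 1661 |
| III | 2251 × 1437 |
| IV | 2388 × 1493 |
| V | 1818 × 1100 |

Target 5:3 ≈ 1.667.
I: 1.629 (Δ0.038)  II: 1.983 (Δ0.316)  III: 1.566 (Δ0.101)  IV: 1.599 (Δ0.068)  V: 1.653 (Δ0.014)

V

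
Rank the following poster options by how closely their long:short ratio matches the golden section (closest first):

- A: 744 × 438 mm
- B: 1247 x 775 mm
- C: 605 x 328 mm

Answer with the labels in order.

B, A, C

Ratios: A = 744 / 438 ≈ 1.699; B = 1247 / 775 ≈ 1.609; C = 605 / 328 ≈ 1.845.
|Δ from 1.618|: A 0.081; B 0.009; C 0.227.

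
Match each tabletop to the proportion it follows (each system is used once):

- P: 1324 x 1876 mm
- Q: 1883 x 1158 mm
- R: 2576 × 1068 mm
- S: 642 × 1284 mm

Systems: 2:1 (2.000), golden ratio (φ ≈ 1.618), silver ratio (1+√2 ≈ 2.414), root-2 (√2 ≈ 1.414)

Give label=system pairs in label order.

P=root-2, Q=golden ratio, R=silver ratio, S=2:1

P = 1876/1324 ≈ 1.417 → root-2 (1.414)
Q = 1883/1158 ≈ 1.626 → golden ratio (1.618)
R = 2576/1068 ≈ 2.412 → silver ratio (2.414)
S = 1284/642 ≈ 2.000 → 2:1 (2.000)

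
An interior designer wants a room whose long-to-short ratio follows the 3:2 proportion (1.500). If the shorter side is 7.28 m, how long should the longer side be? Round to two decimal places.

3:2 = 1.50000.
Longer side = 7.28 × 1.50000 ≈ 10.9200 → 10.92 m.

10.92 m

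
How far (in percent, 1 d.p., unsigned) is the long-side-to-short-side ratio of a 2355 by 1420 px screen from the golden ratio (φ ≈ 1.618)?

2.5%

Ratio = 2355 / 1420 ≈ 1.6585.
Ideal golden ratio ≈ 1.6180. |1.6585 − 1.6180| / 1.6180 ≈ 2.50% → 2.5%.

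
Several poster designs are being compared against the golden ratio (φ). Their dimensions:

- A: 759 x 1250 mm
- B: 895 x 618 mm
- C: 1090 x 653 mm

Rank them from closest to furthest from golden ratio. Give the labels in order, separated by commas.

A, C, B

Ratios: A = 1250 / 759 ≈ 1.647; B = 895 / 618 ≈ 1.448; C = 1090 / 653 ≈ 1.669.
|Δ from 1.618|: A 0.029; B 0.170; C 0.051.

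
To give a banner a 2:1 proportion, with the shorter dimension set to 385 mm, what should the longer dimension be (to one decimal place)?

2:1 = 2.00000.
Longer side = 385 × 2.00000 ≈ 770.000 → 770.0 mm.

770.0 mm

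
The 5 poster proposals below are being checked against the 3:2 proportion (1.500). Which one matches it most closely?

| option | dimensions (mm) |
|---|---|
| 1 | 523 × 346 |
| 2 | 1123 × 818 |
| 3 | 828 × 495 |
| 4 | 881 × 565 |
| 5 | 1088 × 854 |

Ratios (long/short): 1 ≈ 1.512; 2 ≈ 1.373; 3 ≈ 1.673; 4 ≈ 1.559; 5 ≈ 1.274.
3:2 ≈ 1.500; option 1 is nearest (Δ 0.012).

1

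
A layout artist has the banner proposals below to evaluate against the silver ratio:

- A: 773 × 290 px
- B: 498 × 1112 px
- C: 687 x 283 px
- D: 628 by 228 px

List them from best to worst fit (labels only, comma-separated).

C, B, A, D

Ratios: A = 773 / 290 ≈ 2.666; B = 1112 / 498 ≈ 2.233; C = 687 / 283 ≈ 2.428; D = 628 / 228 ≈ 2.754.
|Δ from 2.414|: A 0.252; B 0.181; C 0.014; D 0.340.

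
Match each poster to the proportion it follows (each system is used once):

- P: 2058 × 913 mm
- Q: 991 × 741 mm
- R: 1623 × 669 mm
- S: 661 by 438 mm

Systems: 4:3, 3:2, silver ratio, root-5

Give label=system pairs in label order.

P=root-5, Q=4:3, R=silver ratio, S=3:2

P = 2058/913 ≈ 2.254 → root-5 (2.236)
Q = 991/741 ≈ 1.337 → 4:3 (1.333)
R = 1623/669 ≈ 2.426 → silver ratio (2.414)
S = 661/438 ≈ 1.509 → 3:2 (1.500)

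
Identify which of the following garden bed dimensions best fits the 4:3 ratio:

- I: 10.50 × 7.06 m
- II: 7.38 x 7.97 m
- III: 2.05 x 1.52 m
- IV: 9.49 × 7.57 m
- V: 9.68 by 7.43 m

III

Ratios (long/short): I ≈ 1.487; II ≈ 1.080; III ≈ 1.349; IV ≈ 1.254; V ≈ 1.303.
4:3 ≈ 1.333; option III is nearest (Δ 0.016).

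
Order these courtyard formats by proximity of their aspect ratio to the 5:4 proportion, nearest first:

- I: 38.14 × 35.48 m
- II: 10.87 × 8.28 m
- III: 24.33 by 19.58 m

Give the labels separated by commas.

III, II, I

Ratios: I = 38.14 / 35.48 ≈ 1.075; II = 10.87 / 8.28 ≈ 1.313; III = 24.33 / 19.58 ≈ 1.243.
|Δ from 1.250|: I 0.175; II 0.063; III 0.007.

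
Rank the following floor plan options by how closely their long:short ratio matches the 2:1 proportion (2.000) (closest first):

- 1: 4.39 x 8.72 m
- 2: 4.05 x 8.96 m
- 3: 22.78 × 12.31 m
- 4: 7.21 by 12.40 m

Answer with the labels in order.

1, 3, 2, 4

1: 8.72/4.39 ≈ 1.986 → |1.986 − 2.000| = 0.014
2: 8.96/4.05 ≈ 2.212 → |2.212 − 2.000| = 0.212
3: 22.78/12.31 ≈ 1.851 → |1.851 − 2.000| = 0.149
4: 12.40/7.21 ≈ 1.720 → |1.720 − 2.000| = 0.280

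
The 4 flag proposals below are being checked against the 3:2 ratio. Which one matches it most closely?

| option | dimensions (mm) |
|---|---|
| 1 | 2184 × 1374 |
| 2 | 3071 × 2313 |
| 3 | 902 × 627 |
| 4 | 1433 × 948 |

4

Ratios (long/short): 1 ≈ 1.590; 2 ≈ 1.328; 3 ≈ 1.439; 4 ≈ 1.512.
3:2 ≈ 1.500; option 4 is nearest (Δ 0.012).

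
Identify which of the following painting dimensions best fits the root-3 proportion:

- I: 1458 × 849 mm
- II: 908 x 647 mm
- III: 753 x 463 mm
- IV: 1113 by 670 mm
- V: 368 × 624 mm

Ratios (long/short): I ≈ 1.717; II ≈ 1.403; III ≈ 1.626; IV ≈ 1.661; V ≈ 1.696.
root-3 ≈ 1.732; option I is nearest (Δ 0.015).

I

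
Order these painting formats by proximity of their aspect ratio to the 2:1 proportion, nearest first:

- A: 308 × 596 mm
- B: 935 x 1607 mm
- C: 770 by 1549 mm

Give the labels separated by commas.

C, A, B

Ratios: A = 596 / 308 ≈ 1.935; B = 1607 / 935 ≈ 1.719; C = 1549 / 770 ≈ 2.012.
|Δ from 2.000|: A 0.065; B 0.281; C 0.012.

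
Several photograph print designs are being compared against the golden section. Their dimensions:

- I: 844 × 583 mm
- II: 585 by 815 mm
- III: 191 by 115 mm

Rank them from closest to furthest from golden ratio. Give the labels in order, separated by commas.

III, I, II

I: 844/583 ≈ 1.448 → |1.448 − 1.618| = 0.170
II: 815/585 ≈ 1.393 → |1.393 − 1.618| = 0.225
III: 191/115 ≈ 1.661 → |1.661 − 1.618| = 0.043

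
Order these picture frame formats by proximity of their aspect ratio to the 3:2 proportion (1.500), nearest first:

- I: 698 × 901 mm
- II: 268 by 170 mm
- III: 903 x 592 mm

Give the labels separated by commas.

I: 901/698 ≈ 1.291 → |1.291 − 1.500| = 0.209
II: 268/170 ≈ 1.576 → |1.576 − 1.500| = 0.076
III: 903/592 ≈ 1.525 → |1.525 − 1.500| = 0.025

III, II, I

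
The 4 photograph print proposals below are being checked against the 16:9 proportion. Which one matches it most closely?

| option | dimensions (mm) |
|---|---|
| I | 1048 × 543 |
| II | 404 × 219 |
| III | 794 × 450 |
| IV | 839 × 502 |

III

Target 16:9 ≈ 1.778.
I: 1.930 (Δ0.152)  II: 1.845 (Δ0.067)  III: 1.764 (Δ0.014)  IV: 1.671 (Δ0.107)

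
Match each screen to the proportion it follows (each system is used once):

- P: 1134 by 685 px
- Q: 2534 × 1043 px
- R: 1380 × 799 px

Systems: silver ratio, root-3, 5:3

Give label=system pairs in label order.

P=5:3, Q=silver ratio, R=root-3

P = 1134/685 ≈ 1.655 → 5:3 (1.667)
Q = 2534/1043 ≈ 2.430 → silver ratio (2.414)
R = 1380/799 ≈ 1.727 → root-3 (1.732)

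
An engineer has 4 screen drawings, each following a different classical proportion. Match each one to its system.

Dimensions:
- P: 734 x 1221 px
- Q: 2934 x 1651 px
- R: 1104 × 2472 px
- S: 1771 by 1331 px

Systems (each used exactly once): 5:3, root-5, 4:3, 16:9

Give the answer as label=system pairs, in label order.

Ratios: P ≈ 1.663; Q ≈ 1.777; R ≈ 2.239; S ≈ 1.331.
Targets: 5:3 ≈ 1.667; root-5 ≈ 2.236; 4:3 ≈ 1.333; 16:9 ≈ 1.778.

P=5:3, Q=16:9, R=root-5, S=4:3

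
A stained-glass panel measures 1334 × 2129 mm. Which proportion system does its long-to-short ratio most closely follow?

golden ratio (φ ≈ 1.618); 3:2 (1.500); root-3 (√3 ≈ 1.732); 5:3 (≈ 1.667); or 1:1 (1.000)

2129/1334 ≈ 1.596. Nearest candidates are golden ratio (1.618, off by 0.022) and 5:3 (1.667, off by 0.071).

golden ratio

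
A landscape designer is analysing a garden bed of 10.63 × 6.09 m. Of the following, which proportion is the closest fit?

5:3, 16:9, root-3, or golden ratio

Ratio = 10.63 / 6.09 ≈ 1.745.
Distances: 5:3 1.667 (Δ 0.078); 16:9 1.778 (Δ 0.033); root-3 1.732 (Δ 0.013); golden ratio 1.618 (Δ 0.127).

root-3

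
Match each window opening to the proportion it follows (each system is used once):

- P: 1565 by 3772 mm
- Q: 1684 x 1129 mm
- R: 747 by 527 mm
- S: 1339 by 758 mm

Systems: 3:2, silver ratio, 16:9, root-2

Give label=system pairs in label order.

P=silver ratio, Q=3:2, R=root-2, S=16:9

Ratios: P ≈ 2.410; Q ≈ 1.492; R ≈ 1.417; S ≈ 1.766.
Targets: 3:2 ≈ 1.500; silver ratio ≈ 2.414; 16:9 ≈ 1.778; root-2 ≈ 1.414.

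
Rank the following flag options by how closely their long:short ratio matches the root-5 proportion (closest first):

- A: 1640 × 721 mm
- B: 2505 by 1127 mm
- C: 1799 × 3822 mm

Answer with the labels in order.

A: 1640/721 ≈ 2.275 → |2.275 − 2.236| = 0.039
B: 2505/1127 ≈ 2.223 → |2.223 − 2.236| = 0.013
C: 3822/1799 ≈ 2.125 → |2.125 − 2.236| = 0.111

B, A, C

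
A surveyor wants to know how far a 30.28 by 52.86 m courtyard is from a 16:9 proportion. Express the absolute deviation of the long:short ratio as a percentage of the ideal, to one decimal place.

Ratio = 52.86 / 30.28 ≈ 1.7457.
Ideal 16:9 ≈ 1.7778. |1.7457 − 1.7778| / 1.7778 ≈ 1.81% → 1.8%.

1.8%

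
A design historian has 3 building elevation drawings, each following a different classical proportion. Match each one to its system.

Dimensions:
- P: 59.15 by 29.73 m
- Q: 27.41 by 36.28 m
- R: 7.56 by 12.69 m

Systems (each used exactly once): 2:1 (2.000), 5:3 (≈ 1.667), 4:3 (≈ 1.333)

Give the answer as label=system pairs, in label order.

P=2:1, Q=4:3, R=5:3

P = 59.15/29.73 ≈ 1.990 → 2:1 (2.000)
Q = 36.28/27.41 ≈ 1.324 → 4:3 (1.333)
R = 12.69/7.56 ≈ 1.679 → 5:3 (1.667)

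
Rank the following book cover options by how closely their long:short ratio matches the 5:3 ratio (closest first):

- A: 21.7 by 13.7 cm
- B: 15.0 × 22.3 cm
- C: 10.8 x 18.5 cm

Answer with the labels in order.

A: 21.7/13.7 ≈ 1.584 → |1.584 − 1.667| = 0.083
B: 22.3/15.0 ≈ 1.487 → |1.487 − 1.667| = 0.180
C: 18.5/10.8 ≈ 1.713 → |1.713 − 1.667| = 0.046

C, A, B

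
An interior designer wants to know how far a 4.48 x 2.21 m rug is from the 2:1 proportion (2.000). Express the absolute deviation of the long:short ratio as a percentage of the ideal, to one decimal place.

1.4%

Ratio = 4.48 / 2.21 ≈ 2.0271.
Ideal 2:1 = 2.0000. |2.0271 − 2.0000| / 2.0000 ≈ 1.35% → 1.4%.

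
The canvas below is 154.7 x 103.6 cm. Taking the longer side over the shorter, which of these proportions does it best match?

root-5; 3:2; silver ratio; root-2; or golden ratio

Ratio = 154.7 / 103.6 ≈ 1.493.
Distances: root-5 2.236 (Δ 0.743); 3:2 1.500 (Δ 0.007); silver ratio 2.414 (Δ 0.921); root-2 1.414 (Δ 0.079); golden ratio 1.618 (Δ 0.125).

3:2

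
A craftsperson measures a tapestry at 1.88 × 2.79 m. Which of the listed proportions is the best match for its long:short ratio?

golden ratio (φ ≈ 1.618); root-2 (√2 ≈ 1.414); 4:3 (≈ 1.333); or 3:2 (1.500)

2.79/1.88 ≈ 1.484. Nearest candidates are 3:2 (1.500, off by 0.016) and root-2 (1.414, off by 0.070).

3:2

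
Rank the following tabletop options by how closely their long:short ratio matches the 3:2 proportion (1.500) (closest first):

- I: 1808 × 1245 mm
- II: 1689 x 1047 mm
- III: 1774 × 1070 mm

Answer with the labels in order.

Ratios: I = 1808 / 1245 ≈ 1.452; II = 1689 / 1047 ≈ 1.613; III = 1774 / 1070 ≈ 1.658.
|Δ from 1.500|: I 0.048; II 0.113; III 0.158.

I, II, III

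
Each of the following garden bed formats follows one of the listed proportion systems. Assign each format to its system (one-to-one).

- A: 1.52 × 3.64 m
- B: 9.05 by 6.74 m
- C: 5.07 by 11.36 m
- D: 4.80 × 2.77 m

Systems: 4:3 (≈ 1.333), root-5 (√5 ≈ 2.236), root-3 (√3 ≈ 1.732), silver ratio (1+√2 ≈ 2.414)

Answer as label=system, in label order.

Ratios: A ≈ 2.395; B ≈ 1.343; C ≈ 2.241; D ≈ 1.733.
Targets: 4:3 ≈ 1.333; root-5 ≈ 2.236; root-3 ≈ 1.732; silver ratio ≈ 2.414.

A=silver ratio, B=4:3, C=root-5, D=root-3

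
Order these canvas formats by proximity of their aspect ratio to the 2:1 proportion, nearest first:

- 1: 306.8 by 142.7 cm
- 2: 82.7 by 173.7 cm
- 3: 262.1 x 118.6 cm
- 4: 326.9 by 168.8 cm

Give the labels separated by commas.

4, 2, 1, 3

1: 306.8/142.7 ≈ 2.150 → |2.150 − 2.000| = 0.150
2: 173.7/82.7 ≈ 2.100 → |2.100 − 2.000| = 0.100
3: 262.1/118.6 ≈ 2.210 → |2.210 − 2.000| = 0.210
4: 326.9/168.8 ≈ 1.937 → |1.937 − 2.000| = 0.063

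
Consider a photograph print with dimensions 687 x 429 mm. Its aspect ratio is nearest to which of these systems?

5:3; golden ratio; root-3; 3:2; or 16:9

687/429 ≈ 1.601. Nearest candidates are golden ratio (1.618, off by 0.017) and 5:3 (1.667, off by 0.066).

golden ratio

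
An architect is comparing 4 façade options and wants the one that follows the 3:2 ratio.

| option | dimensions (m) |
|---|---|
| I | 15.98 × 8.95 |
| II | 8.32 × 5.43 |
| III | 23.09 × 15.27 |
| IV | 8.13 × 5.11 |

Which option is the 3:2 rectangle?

III

Target 3:2 ≈ 1.500.
I: 1.785 (Δ0.285)  II: 1.532 (Δ0.032)  III: 1.512 (Δ0.012)  IV: 1.591 (Δ0.091)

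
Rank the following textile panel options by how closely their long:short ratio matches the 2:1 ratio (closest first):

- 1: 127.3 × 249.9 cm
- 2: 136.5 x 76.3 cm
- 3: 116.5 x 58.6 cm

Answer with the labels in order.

3, 1, 2

1: 249.9/127.3 ≈ 1.963 → |1.963 − 2.000| = 0.037
2: 136.5/76.3 ≈ 1.789 → |1.789 − 2.000| = 0.211
3: 116.5/58.6 ≈ 1.988 → |1.988 − 2.000| = 0.012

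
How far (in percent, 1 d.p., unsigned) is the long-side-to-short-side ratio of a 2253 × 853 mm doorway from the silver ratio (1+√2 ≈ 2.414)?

9.4%

Ratio = 2253 / 853 ≈ 2.6413.
Ideal silver ratio ≈ 2.4142. |2.6413 − 2.4142| / 2.4142 ≈ 9.41% → 9.4%.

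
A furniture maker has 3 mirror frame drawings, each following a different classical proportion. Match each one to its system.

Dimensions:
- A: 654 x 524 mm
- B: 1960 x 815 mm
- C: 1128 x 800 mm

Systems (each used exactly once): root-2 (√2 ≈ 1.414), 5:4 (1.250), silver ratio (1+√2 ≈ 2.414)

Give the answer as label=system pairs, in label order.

Ratios: A ≈ 1.248; B ≈ 2.405; C ≈ 1.410.
Targets: root-2 ≈ 1.414; 5:4 ≈ 1.250; silver ratio ≈ 2.414.

A=5:4, B=silver ratio, C=root-2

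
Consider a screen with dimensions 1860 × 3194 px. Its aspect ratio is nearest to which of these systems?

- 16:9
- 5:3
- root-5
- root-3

3194/1860 ≈ 1.717. Nearest candidates are root-3 (1.732, off by 0.015) and 5:3 (1.667, off by 0.050).

root-3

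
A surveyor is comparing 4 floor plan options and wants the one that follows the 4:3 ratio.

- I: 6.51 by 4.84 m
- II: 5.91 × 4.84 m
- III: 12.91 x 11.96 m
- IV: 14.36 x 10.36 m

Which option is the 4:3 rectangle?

I

Ratios (long/short): I ≈ 1.345; II ≈ 1.221; III ≈ 1.079; IV ≈ 1.386.
4:3 ≈ 1.333; option I is nearest (Δ 0.012).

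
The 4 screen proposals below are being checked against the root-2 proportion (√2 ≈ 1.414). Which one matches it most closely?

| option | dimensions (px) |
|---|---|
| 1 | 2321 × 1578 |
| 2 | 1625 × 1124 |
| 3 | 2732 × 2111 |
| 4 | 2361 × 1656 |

Ratios (long/short): 1 ≈ 1.471; 2 ≈ 1.446; 3 ≈ 1.294; 4 ≈ 1.426.
root-2 ≈ 1.414; option 4 is nearest (Δ 0.012).

4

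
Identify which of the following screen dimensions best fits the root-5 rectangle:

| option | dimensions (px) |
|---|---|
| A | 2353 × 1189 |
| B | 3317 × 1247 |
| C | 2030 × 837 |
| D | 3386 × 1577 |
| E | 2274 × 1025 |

E

Ratios (long/short): A ≈ 1.979; B ≈ 2.660; C ≈ 2.425; D ≈ 2.147; E ≈ 2.219.
root-5 ≈ 2.236; option E is nearest (Δ 0.017).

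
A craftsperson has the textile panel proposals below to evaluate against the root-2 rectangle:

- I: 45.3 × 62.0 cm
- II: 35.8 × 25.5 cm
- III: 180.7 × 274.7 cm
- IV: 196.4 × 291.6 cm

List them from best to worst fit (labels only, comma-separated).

II, I, IV, III

I: 62.0/45.3 ≈ 1.369 → |1.369 − 1.414| = 0.045
II: 35.8/25.5 ≈ 1.404 → |1.404 − 1.414| = 0.010
III: 274.7/180.7 ≈ 1.520 → |1.520 − 1.414| = 0.106
IV: 291.6/196.4 ≈ 1.485 → |1.485 − 1.414| = 0.071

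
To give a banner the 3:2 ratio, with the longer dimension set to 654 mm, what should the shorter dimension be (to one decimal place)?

3:2 = 1.50000.
Shorter side = 654 ÷ 1.50000 ≈ 436.000 → 436.0 mm.

436.0 mm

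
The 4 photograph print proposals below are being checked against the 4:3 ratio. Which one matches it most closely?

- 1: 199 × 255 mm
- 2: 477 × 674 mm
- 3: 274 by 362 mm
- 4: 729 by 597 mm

Target 4:3 ≈ 1.333.
1: 1.281 (Δ0.052)  2: 1.413 (Δ0.080)  3: 1.321 (Δ0.012)  4: 1.221 (Δ0.112)

3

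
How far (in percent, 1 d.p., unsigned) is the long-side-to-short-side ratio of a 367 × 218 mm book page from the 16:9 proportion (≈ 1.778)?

5.3%

Ratio = 367 / 218 ≈ 1.6835.
Ideal 16:9 ≈ 1.7778. |1.6835 − 1.7778| / 1.7778 ≈ 5.30% → 5.3%.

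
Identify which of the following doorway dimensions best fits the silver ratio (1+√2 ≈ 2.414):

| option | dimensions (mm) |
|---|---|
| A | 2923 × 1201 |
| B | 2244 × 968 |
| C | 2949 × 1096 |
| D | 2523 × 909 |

Ratios (long/short): A ≈ 2.434; B ≈ 2.318; C ≈ 2.691; D ≈ 2.776.
silver ratio ≈ 2.414; option A is nearest (Δ 0.020).

A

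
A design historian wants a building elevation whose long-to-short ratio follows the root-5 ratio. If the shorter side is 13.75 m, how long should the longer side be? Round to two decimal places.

root-5 ≈ 2.23607.
Longer side = 13.75 × 2.23607 ≈ 30.7460 → 30.75 m.

30.75 m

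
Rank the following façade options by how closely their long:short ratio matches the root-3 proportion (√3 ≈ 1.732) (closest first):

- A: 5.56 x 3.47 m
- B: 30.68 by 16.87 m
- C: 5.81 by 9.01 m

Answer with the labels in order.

B, A, C

Ratios: A = 5.56 / 3.47 ≈ 1.602; B = 30.68 / 16.87 ≈ 1.819; C = 9.01 / 5.81 ≈ 1.551.
|Δ from 1.732|: A 0.130; B 0.087; C 0.181.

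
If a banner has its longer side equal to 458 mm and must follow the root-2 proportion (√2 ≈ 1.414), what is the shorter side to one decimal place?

root-2 ≈ 1.41421.
Shorter side = 458 ÷ 1.41421 ≈ 323.856 → 323.9 mm.

323.9 mm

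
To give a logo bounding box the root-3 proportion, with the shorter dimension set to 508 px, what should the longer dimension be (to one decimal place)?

879.9 px

root-3 ≈ 1.73205.
Longer side = 508 × 1.73205 ≈ 879.881 → 879.9 px.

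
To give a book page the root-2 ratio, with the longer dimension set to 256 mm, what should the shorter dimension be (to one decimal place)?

root-2 ≈ 1.41421.
Shorter side = 256 ÷ 1.41421 ≈ 181.020 → 181.0 mm.

181.0 mm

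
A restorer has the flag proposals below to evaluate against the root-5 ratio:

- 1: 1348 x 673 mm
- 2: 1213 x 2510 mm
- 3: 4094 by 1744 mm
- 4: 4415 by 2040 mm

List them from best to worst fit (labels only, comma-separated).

4, 3, 2, 1

1: 1348/673 ≈ 2.003 → |2.003 − 2.236| = 0.233
2: 2510/1213 ≈ 2.069 → |2.069 − 2.236| = 0.167
3: 4094/1744 ≈ 2.347 → |2.347 − 2.236| = 0.111
4: 4415/2040 ≈ 2.164 → |2.164 − 2.236| = 0.072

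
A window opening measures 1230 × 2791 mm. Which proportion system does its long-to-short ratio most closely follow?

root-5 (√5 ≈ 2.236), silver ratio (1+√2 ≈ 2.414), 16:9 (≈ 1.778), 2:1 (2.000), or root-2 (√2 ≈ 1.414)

root-5

2791/1230 ≈ 2.269. Nearest candidates are root-5 (2.236, off by 0.033) and silver ratio (2.414, off by 0.145).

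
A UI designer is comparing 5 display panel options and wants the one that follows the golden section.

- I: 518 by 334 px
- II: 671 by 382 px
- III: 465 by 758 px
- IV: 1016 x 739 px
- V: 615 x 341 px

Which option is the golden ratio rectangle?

III

Target golden ratio ≈ 1.618.
I: 1.551 (Δ0.067)  II: 1.757 (Δ0.139)  III: 1.630 (Δ0.012)  IV: 1.375 (Δ0.243)  V: 1.804 (Δ0.186)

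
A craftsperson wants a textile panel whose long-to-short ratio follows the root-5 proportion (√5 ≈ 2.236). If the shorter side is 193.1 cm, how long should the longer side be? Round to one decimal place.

431.8 cm

root-5 ≈ 2.23607.
Longer side = 193.1 × 2.23607 ≈ 431.785 → 431.8 cm.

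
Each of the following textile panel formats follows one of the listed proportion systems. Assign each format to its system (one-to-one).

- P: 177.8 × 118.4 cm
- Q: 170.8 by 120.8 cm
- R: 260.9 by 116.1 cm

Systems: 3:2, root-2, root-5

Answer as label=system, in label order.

P=3:2, Q=root-2, R=root-5

P = 177.8/118.4 ≈ 1.502 → 3:2 (1.500)
Q = 170.8/120.8 ≈ 1.414 → root-2 (1.414)
R = 260.9/116.1 ≈ 2.247 → root-5 (2.236)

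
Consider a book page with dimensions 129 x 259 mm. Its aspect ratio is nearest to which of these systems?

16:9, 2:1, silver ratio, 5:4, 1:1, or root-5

2:1

259/129 ≈ 2.008. Nearest candidates are 2:1 (2.000, off by 0.008) and root-5 (2.236, off by 0.228).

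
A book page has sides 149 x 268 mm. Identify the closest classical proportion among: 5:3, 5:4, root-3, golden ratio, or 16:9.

Ratio = 268 / 149 ≈ 1.799.
Distances: 5:3 1.667 (Δ 0.132); 5:4 1.250 (Δ 0.549); root-3 1.732 (Δ 0.067); golden ratio 1.618 (Δ 0.181); 16:9 1.778 (Δ 0.021).

16:9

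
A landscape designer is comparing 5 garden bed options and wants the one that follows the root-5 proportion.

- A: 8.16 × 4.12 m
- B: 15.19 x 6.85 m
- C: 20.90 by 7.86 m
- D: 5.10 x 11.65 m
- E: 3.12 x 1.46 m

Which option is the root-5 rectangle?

Target root-5 ≈ 2.236.
A: 1.981 (Δ0.255)  B: 2.218 (Δ0.018)  C: 2.659 (Δ0.423)  D: 2.284 (Δ0.048)  E: 2.137 (Δ0.099)

B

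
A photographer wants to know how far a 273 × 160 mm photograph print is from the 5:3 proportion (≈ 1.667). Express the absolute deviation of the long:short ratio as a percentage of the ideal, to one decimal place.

2.4%

Ratio = 273 / 160 ≈ 1.7063.
Ideal 5:3 ≈ 1.6667. |1.7063 − 1.6667| / 1.6667 ≈ 2.38% → 2.4%.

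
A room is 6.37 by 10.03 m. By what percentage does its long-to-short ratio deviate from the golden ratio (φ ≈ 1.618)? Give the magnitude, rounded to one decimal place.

Ratio = 10.03 / 6.37 ≈ 1.5746.
Ideal golden ratio ≈ 1.6180. |1.5746 − 1.6180| / 1.6180 ≈ 2.68% → 2.7%.

2.7%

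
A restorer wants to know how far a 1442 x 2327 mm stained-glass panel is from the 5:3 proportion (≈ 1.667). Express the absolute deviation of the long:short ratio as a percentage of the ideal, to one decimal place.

Ratio = 2327 / 1442 ≈ 1.6137.
Ideal 5:3 ≈ 1.6667. |1.6137 − 1.6667| / 1.6667 ≈ 3.18% → 3.2%.

3.2%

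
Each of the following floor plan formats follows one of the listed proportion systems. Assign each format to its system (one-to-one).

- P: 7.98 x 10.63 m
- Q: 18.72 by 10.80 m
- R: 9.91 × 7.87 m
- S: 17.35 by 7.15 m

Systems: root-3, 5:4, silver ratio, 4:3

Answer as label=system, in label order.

Ratios: P ≈ 1.332; Q ≈ 1.733; R ≈ 1.259; S ≈ 2.427.
Targets: root-3 ≈ 1.732; 5:4 ≈ 1.250; silver ratio ≈ 2.414; 4:3 ≈ 1.333.

P=4:3, Q=root-3, R=5:4, S=silver ratio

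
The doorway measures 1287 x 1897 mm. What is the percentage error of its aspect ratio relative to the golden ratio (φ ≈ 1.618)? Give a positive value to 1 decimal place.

8.9%

Ratio = 1897 / 1287 ≈ 1.4740.
Ideal golden ratio ≈ 1.6180. |1.4740 − 1.6180| / 1.6180 ≈ 8.90% → 8.9%.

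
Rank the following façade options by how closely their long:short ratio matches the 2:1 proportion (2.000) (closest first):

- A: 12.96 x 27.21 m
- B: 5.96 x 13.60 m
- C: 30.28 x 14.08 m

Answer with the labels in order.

A, C, B

Ratios: A = 27.21 / 12.96 ≈ 2.100; B = 13.60 / 5.96 ≈ 2.282; C = 30.28 / 14.08 ≈ 2.151.
|Δ from 2.000|: A 0.100; B 0.282; C 0.151.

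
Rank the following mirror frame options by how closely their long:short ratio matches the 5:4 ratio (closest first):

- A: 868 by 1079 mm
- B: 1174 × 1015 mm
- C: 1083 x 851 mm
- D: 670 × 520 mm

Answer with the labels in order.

A: 1079/868 ≈ 1.243 → |1.243 − 1.250| = 0.007
B: 1174/1015 ≈ 1.157 → |1.157 − 1.250| = 0.093
C: 1083/851 ≈ 1.273 → |1.273 − 1.250| = 0.023
D: 670/520 ≈ 1.288 → |1.288 − 1.250| = 0.038

A, C, D, B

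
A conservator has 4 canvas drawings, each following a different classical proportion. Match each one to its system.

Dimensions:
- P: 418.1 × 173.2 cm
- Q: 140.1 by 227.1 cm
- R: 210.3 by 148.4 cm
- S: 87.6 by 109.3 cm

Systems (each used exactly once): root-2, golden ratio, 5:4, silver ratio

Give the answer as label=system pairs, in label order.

Ratios: P ≈ 2.414; Q ≈ 1.621; R ≈ 1.417; S ≈ 1.248.
Targets: root-2 ≈ 1.414; golden ratio ≈ 1.618; 5:4 ≈ 1.250; silver ratio ≈ 2.414.

P=silver ratio, Q=golden ratio, R=root-2, S=5:4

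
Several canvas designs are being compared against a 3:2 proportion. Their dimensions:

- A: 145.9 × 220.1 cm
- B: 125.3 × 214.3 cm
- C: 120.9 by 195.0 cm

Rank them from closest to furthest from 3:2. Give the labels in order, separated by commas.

A, C, B

A: 220.1/145.9 ≈ 1.509 → |1.509 − 1.500| = 0.009
B: 214.3/125.3 ≈ 1.710 → |1.710 − 1.500| = 0.210
C: 195.0/120.9 ≈ 1.613 → |1.613 − 1.500| = 0.113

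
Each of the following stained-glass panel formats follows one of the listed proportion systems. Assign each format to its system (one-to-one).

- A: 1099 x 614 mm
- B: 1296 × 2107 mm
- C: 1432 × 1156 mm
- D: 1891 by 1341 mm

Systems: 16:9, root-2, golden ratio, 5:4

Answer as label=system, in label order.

A=16:9, B=golden ratio, C=5:4, D=root-2

A = 1099/614 ≈ 1.790 → 16:9 (1.778)
B = 2107/1296 ≈ 1.626 → golden ratio (1.618)
C = 1432/1156 ≈ 1.239 → 5:4 (1.250)
D = 1891/1341 ≈ 1.410 → root-2 (1.414)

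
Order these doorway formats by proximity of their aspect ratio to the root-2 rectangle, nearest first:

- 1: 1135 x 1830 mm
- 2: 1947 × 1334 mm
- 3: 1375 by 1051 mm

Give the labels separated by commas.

2, 3, 1

Ratios: 1 = 1830 / 1135 ≈ 1.612; 2 = 1947 / 1334 ≈ 1.460; 3 = 1375 / 1051 ≈ 1.308.
|Δ from 1.414|: 1 0.198; 2 0.046; 3 0.106.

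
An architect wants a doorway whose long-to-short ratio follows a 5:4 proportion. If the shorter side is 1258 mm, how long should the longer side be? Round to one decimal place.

1572.5 mm

5:4 = 1.25000.
Longer side = 1258 × 1.25000 ≈ 1572.500 → 1572.5 mm.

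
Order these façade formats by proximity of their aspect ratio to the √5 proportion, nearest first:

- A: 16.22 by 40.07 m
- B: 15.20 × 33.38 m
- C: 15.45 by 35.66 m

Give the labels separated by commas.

A: 40.07/16.22 ≈ 2.470 → |2.470 − 2.236| = 0.234
B: 33.38/15.20 ≈ 2.196 → |2.196 − 2.236| = 0.040
C: 35.66/15.45 ≈ 2.308 → |2.308 − 2.236| = 0.072

B, C, A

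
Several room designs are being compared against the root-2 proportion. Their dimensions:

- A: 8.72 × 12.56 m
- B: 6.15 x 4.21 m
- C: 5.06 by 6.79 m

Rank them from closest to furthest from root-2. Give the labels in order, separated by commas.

A: 12.56/8.72 ≈ 1.440 → |1.440 − 1.414| = 0.026
B: 6.15/4.21 ≈ 1.461 → |1.461 − 1.414| = 0.047
C: 6.79/5.06 ≈ 1.342 → |1.342 − 1.414| = 0.072

A, B, C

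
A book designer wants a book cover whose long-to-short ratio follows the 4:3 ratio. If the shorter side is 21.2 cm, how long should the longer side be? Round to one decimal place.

28.3 cm

4:3 ≈ 1.33333.
Longer side = 21.2 × 1.33333 ≈ 28.267 → 28.3 cm.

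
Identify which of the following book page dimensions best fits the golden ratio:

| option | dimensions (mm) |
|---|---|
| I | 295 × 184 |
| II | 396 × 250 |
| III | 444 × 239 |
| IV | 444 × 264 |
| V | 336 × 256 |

I

Ratios (long/short): I ≈ 1.603; II ≈ 1.584; III ≈ 1.858; IV ≈ 1.682; V ≈ 1.312.
golden ratio ≈ 1.618; option I is nearest (Δ 0.015).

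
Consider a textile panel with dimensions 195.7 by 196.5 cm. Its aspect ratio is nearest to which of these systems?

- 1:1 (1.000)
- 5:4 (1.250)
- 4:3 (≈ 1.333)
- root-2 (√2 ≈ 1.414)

196.5/195.7 ≈ 1.004. Nearest candidates are 1:1 (1.000, off by 0.004) and 5:4 (1.250, off by 0.246).

1:1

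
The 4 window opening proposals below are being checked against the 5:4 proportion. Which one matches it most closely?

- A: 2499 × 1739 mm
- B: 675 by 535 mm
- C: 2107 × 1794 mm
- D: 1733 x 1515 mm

Ratios (long/short): A ≈ 1.437; B ≈ 1.262; C ≈ 1.174; D ≈ 1.144.
5:4 ≈ 1.250; option B is nearest (Δ 0.012).

B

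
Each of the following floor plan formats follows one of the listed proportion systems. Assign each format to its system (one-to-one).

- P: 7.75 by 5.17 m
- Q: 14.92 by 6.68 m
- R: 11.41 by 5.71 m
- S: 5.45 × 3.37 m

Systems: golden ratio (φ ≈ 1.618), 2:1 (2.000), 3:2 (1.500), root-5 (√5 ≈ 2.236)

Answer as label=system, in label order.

P = 7.75/5.17 ≈ 1.499 → 3:2 (1.500)
Q = 14.92/6.68 ≈ 2.234 → root-5 (2.236)
R = 11.41/5.71 ≈ 1.998 → 2:1 (2.000)
S = 5.45/3.37 ≈ 1.617 → golden ratio (1.618)

P=3:2, Q=root-5, R=2:1, S=golden ratio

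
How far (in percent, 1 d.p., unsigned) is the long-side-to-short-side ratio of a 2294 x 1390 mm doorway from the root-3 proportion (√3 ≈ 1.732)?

4.7%

Ratio = 2294 / 1390 ≈ 1.6504.
Ideal root-3 ≈ 1.7321. |1.6504 − 1.7321| / 1.7321 ≈ 4.72% → 4.7%.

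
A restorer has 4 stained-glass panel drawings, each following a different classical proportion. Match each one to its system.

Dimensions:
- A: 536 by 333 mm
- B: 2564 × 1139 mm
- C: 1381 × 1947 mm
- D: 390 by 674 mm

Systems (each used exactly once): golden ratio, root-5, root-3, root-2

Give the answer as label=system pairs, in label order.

A=golden ratio, B=root-5, C=root-2, D=root-3

A = 536/333 ≈ 1.610 → golden ratio (1.618)
B = 2564/1139 ≈ 2.251 → root-5 (2.236)
C = 1947/1381 ≈ 1.410 → root-2 (1.414)
D = 674/390 ≈ 1.728 → root-3 (1.732)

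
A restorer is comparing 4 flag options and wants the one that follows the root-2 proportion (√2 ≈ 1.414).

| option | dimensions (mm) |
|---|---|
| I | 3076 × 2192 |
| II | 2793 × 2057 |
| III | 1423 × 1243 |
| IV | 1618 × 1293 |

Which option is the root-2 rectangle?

Target root-2 ≈ 1.414.
I: 1.403 (Δ0.011)  II: 1.358 (Δ0.056)  III: 1.145 (Δ0.269)  IV: 1.251 (Δ0.163)

I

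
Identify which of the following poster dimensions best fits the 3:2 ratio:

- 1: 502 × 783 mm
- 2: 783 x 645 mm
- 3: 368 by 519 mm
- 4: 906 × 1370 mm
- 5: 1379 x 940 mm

Ratios (long/short): 1 ≈ 1.560; 2 ≈ 1.214; 3 ≈ 1.410; 4 ≈ 1.512; 5 ≈ 1.467.
3:2 ≈ 1.500; option 4 is nearest (Δ 0.012).

4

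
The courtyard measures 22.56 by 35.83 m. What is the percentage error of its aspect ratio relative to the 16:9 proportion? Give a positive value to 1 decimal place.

Ratio = 35.83 / 22.56 ≈ 1.5882.
Ideal 16:9 ≈ 1.7778. |1.5882 − 1.7778| / 1.7778 ≈ 10.66% → 10.7%.

10.7%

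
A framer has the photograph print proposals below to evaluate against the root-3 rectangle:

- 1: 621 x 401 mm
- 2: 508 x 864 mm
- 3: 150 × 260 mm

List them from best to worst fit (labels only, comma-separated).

3, 2, 1

Ratios: 1 = 621 / 401 ≈ 1.549; 2 = 864 / 508 ≈ 1.701; 3 = 260 / 150 ≈ 1.733.
|Δ from 1.732|: 1 0.183; 2 0.031; 3 0.001.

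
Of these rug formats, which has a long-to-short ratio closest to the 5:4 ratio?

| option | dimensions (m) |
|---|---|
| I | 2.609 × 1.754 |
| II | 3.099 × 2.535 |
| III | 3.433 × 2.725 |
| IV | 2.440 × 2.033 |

Ratios (long/short): I ≈ 1.487; II ≈ 1.222; III ≈ 1.260; IV ≈ 1.200.
5:4 ≈ 1.250; option III is nearest (Δ 0.010).

III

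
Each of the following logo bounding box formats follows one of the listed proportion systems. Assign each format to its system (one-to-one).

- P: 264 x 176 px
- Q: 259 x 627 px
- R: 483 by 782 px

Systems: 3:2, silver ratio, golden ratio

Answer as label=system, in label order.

Ratios: P ≈ 1.500; Q ≈ 2.421; R ≈ 1.619.
Targets: 3:2 ≈ 1.500; silver ratio ≈ 2.414; golden ratio ≈ 1.618.

P=3:2, Q=silver ratio, R=golden ratio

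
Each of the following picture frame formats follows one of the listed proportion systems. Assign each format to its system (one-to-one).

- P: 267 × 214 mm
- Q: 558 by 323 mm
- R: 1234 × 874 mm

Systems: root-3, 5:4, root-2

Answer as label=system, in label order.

P = 267/214 ≈ 1.248 → 5:4 (1.250)
Q = 558/323 ≈ 1.728 → root-3 (1.732)
R = 1234/874 ≈ 1.412 → root-2 (1.414)

P=5:4, Q=root-3, R=root-2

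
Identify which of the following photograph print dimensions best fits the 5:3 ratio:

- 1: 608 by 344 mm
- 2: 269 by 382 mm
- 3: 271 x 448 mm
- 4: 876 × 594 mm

3

Target 5:3 ≈ 1.667.
1: 1.767 (Δ0.100)  2: 1.420 (Δ0.247)  3: 1.653 (Δ0.014)  4: 1.475 (Δ0.192)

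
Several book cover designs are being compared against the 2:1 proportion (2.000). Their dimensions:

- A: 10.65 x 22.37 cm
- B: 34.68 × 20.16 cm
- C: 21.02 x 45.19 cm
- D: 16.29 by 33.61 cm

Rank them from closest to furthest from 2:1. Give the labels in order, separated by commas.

A: 22.37/10.65 ≈ 2.100 → |2.100 − 2.000| = 0.100
B: 34.68/20.16 ≈ 1.720 → |1.720 − 2.000| = 0.280
C: 45.19/21.02 ≈ 2.150 → |2.150 − 2.000| = 0.150
D: 33.61/16.29 ≈ 2.063 → |2.063 − 2.000| = 0.063

D, A, C, B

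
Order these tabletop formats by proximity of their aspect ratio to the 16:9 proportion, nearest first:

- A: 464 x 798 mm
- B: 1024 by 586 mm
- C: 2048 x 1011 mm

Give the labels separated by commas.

A: 798/464 ≈ 1.720 → |1.720 − 1.778| = 0.058
B: 1024/586 ≈ 1.747 → |1.747 − 1.778| = 0.031
C: 2048/1011 ≈ 2.026 → |2.026 − 1.778| = 0.248

B, A, C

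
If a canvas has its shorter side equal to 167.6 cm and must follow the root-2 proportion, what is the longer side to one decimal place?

237.0 cm

root-2 ≈ 1.41421.
Longer side = 167.6 × 1.41421 ≈ 237.022 → 237.0 cm.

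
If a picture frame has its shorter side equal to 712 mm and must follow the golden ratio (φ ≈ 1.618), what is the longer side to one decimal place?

golden ratio ≈ 1.61803.
Longer side = 712 × 1.61803 ≈ 1152.037 → 1152.0 mm.

1152.0 mm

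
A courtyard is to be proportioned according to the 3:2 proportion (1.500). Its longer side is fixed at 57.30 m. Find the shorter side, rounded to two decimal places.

3:2 = 1.50000.
Shorter side = 57.30 ÷ 1.50000 ≈ 38.2000 → 38.20 m.

38.20 m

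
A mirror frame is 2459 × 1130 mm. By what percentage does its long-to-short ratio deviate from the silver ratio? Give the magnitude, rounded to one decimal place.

9.9%

Ratio = 2459 / 1130 ≈ 2.1761.
Ideal silver ratio ≈ 2.4142. |2.1761 − 2.4142| / 2.4142 ≈ 9.86% → 9.9%.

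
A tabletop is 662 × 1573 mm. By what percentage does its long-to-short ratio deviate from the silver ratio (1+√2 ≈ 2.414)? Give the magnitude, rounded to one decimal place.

Ratio = 1573 / 662 ≈ 2.3761.
Ideal silver ratio ≈ 2.4142. |2.3761 − 2.4142| / 2.4142 ≈ 1.58% → 1.6%.

1.6%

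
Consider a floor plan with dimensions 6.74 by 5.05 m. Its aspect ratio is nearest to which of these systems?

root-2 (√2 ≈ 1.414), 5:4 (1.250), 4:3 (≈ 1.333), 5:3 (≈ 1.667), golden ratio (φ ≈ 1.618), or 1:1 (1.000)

4:3

Ratio = 6.74 / 5.05 ≈ 1.335.
Distances: root-2 1.414 (Δ 0.079); 5:4 1.250 (Δ 0.085); 4:3 1.333 (Δ 0.002); 5:3 1.667 (Δ 0.332); golden ratio 1.618 (Δ 0.283); 1:1 1.000 (Δ 0.335).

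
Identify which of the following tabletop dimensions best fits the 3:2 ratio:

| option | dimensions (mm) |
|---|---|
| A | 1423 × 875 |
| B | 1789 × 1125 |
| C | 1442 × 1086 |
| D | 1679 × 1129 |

D

Ratios (long/short): A ≈ 1.626; B ≈ 1.590; C ≈ 1.328; D ≈ 1.487.
3:2 ≈ 1.500; option D is nearest (Δ 0.013).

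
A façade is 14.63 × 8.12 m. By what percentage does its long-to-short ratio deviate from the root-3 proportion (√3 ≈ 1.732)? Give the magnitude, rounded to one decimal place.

Ratio = 14.63 / 8.12 ≈ 1.8017.
Ideal root-3 ≈ 1.7321. |1.8017 − 1.7321| / 1.7321 ≈ 4.02% → 4.0%.

4.0%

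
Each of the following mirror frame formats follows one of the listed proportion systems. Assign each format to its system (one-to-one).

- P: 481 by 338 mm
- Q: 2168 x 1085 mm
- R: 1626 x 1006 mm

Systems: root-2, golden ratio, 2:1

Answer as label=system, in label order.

P=root-2, Q=2:1, R=golden ratio

P = 481/338 ≈ 1.423 → root-2 (1.414)
Q = 2168/1085 ≈ 1.998 → 2:1 (2.000)
R = 1626/1006 ≈ 1.616 → golden ratio (1.618)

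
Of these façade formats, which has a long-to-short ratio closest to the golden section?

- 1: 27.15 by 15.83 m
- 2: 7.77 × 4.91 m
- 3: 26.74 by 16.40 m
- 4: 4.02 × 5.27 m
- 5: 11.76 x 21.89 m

3

Target golden ratio ≈ 1.618.
1: 1.715 (Δ0.097)  2: 1.582 (Δ0.036)  3: 1.630 (Δ0.012)  4: 1.311 (Δ0.307)  5: 1.861 (Δ0.243)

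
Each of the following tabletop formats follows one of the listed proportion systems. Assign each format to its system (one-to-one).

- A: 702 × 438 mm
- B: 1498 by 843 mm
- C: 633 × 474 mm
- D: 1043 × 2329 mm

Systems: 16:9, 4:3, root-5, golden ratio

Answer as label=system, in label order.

A=golden ratio, B=16:9, C=4:3, D=root-5

Ratios: A ≈ 1.603; B ≈ 1.777; C ≈ 1.335; D ≈ 2.233.
Targets: 16:9 ≈ 1.778; 4:3 ≈ 1.333; root-5 ≈ 2.236; golden ratio ≈ 1.618.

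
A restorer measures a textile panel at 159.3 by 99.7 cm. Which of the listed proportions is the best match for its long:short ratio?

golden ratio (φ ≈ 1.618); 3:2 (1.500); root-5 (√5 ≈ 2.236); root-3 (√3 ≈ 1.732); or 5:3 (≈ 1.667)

Ratio = 159.3 / 99.7 ≈ 1.598.
Distances: golden ratio 1.618 (Δ 0.020); 3:2 1.500 (Δ 0.098); root-5 2.236 (Δ 0.638); root-3 1.732 (Δ 0.134); 5:3 1.667 (Δ 0.069).

golden ratio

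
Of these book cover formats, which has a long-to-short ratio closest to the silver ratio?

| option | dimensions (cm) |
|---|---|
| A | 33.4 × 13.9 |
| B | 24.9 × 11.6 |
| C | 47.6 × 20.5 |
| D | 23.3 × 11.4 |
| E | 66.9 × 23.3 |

A

Target silver ratio ≈ 2.414.
A: 2.403 (Δ0.011)  B: 2.147 (Δ0.267)  C: 2.322 (Δ0.092)  D: 2.044 (Δ0.370)  E: 2.871 (Δ0.457)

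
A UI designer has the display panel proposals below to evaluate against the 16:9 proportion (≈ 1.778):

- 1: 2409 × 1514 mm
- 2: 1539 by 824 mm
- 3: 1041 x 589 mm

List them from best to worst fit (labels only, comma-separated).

3, 2, 1

1: 2409/1514 ≈ 1.591 → |1.591 − 1.778| = 0.187
2: 1539/824 ≈ 1.868 → |1.868 − 1.778| = 0.090
3: 1041/589 ≈ 1.767 → |1.767 − 1.778| = 0.011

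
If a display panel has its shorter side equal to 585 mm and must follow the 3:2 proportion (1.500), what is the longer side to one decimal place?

3:2 = 1.50000.
Longer side = 585 × 1.50000 ≈ 877.500 → 877.5 mm.

877.5 mm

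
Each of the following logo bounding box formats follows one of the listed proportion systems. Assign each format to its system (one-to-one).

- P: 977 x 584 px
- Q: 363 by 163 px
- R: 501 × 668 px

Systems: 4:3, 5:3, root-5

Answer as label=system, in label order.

P=5:3, Q=root-5, R=4:3

P = 977/584 ≈ 1.673 → 5:3 (1.667)
Q = 363/163 ≈ 2.227 → root-5 (2.236)
R = 668/501 ≈ 1.333 → 4:3 (1.333)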